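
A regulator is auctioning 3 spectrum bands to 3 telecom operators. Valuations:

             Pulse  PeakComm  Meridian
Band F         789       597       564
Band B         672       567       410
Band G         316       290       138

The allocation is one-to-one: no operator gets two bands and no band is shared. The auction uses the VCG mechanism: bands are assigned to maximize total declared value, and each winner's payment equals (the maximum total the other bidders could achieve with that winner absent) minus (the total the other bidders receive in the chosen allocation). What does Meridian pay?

Meridian pays $394M.

Efficient allocation: Pulse→Band B ($672M), PeakComm→Band G ($290M), Meridian→Band F ($564M); total welfare W = $1526M.
Meridian receives Band F at value $564M, so the others get W − 564 = $962M.
Without Meridian: best allocation of the remaining 2 bidders over all 3 bands is Pulse→Band F ($789M), PeakComm→Band B ($567M), total $1356M.
VCG payment = (others' best without Meridian) − (others' welfare with Meridian) = 1356 − 962 = $394M.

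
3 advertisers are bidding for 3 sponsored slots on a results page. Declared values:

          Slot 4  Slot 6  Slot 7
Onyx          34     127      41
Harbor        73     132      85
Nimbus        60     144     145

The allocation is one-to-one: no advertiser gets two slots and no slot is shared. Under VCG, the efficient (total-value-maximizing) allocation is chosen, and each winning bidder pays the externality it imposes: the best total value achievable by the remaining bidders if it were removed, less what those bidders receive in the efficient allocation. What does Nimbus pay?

Nimbus pays $12.

Efficient allocation: Onyx→Slot 6 ($127), Harbor→Slot 4 ($73), Nimbus→Slot 7 ($145); total welfare W = $345.
Nimbus receives Slot 7 at value $145, so the others get W − 145 = $200.
Without Nimbus: best allocation of the remaining 2 bidders over all 3 slots is Onyx→Slot 6 ($127), Harbor→Slot 7 ($85), total $212.
VCG payment = (others' best without Nimbus) − (others' welfare with Nimbus) = 212 − 200 = $12.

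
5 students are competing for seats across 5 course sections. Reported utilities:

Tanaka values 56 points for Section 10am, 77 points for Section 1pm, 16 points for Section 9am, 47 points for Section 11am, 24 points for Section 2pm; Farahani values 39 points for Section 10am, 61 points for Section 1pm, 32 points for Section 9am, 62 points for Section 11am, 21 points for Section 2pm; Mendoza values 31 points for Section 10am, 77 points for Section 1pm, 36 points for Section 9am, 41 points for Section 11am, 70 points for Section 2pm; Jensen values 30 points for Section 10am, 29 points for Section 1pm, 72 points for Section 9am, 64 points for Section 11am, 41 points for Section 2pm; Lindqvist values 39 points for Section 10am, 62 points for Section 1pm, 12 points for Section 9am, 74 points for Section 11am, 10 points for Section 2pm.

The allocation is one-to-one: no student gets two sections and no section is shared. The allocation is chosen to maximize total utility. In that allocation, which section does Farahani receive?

This is the linear assignment problem.
Optimal: Tanaka→Section 10am (56 points), Farahani→Section 1pm (61 points), Mendoza→Section 2pm (70 points), Jensen→Section 9am (72 points), Lindqvist→Section 11am (74 points) — total 56+61+70+72+74 = 333 points.
Column-greedy (each section in turn goes to its best remaining student) gives 300 points, worse by 33.
Next-best assignment: Tanaka→Section 1pm, Farahani→Section 10am, Mendoza→Section 2pm, Jensen→Section 9am, Lindqvist→Section 11am = 332 points.
Farahani's own top section is Section 11am (62 points), but forcing Farahani→Section 11am and reassigning the rest optimally gives only 322 points — worse by 11.

Farahani receives Section 1pm.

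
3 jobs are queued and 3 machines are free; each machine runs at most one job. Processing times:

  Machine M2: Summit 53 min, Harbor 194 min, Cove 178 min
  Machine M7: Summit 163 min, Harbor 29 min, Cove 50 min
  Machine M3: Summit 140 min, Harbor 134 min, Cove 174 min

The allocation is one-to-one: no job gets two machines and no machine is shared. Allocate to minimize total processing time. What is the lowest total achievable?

Min total: 237 min

This is the linear assignment problem.
Optimal: Summit→Machine M2 (53 min), Harbor→Machine M3 (134 min), Cove→Machine M7 (50 min) — total 53+134+50 = 237 min.
Row-greedy (each job in turn takes its cheapest remaining machine) gives 256 min, worse by 19.
Next-best assignment: Summit→Machine M2, Harbor→Machine M7, Cove→Machine M3 = 256 min.
Swapping Summit↔Cove (Summit→Machine M7 163 min, Cove→Machine M2 178 min) adds 238.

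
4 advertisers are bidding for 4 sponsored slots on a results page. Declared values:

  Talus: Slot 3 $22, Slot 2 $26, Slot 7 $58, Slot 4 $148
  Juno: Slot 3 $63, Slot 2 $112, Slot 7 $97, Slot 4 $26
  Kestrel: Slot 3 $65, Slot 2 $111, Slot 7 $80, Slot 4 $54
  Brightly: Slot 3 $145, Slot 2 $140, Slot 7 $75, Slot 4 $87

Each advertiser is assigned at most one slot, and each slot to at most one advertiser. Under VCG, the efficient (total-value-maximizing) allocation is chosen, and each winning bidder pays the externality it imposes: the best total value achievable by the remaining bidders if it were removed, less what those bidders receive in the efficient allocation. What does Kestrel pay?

Efficient allocation: Talus→Slot 4 ($148), Juno→Slot 7 ($97), Kestrel→Slot 2 ($111), Brightly→Slot 3 ($145); total welfare W = $501.
Kestrel receives Slot 2 at value $111, so the others get W − 111 = $390.
Without Kestrel: best allocation of the remaining 3 bidders over all 4 slots is Talus→Slot 4 ($148), Juno→Slot 2 ($112), Brightly→Slot 3 ($145), total $405.
VCG payment = (others' best without Kestrel) − (others' welfare with Kestrel) = 405 − 390 = $15.

Kestrel pays $15.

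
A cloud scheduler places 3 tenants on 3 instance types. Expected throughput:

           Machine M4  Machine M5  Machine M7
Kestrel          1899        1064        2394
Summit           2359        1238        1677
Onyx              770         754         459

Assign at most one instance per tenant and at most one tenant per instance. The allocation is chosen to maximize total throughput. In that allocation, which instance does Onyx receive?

This is the linear assignment problem.
Optimal: Kestrel→Machine M7 (2394 ops/s), Summit→Machine M4 (2359 ops/s), Onyx→Machine M5 (754 ops/s) — total 2394+2359+754 = 5507 ops/s.
Column-greedy (each instance in turn goes to its best remaining tenant) gives 3882 ops/s, worse by 1625.
Next-best assignment: Kestrel→Machine M7, Summit→Machine M5, Onyx→Machine M4 = 4402 ops/s.
Swapping Kestrel↔Summit (Kestrel→Machine M4 1899 ops/s, Summit→Machine M7 1677 ops/s) loses 1177.
Every other assignment is strictly worse.
Onyx's own top instance is Machine M4 (770 ops/s), but forcing Onyx→Machine M4 and reassigning the rest optimally gives only 4402 ops/s — worse by 1105.

Onyx receives Machine M5.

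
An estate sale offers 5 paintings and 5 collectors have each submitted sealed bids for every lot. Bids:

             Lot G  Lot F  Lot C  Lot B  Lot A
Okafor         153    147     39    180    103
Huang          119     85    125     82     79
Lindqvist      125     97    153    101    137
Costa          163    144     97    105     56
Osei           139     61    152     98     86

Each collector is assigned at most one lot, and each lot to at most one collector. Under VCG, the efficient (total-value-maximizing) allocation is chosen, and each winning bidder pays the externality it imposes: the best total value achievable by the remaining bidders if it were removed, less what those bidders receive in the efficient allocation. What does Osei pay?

Osei pays $25.

Efficient allocation: Okafor→Lot B ($180), Huang→Lot G ($119), Lindqvist→Lot A ($137), Costa→Lot F ($144), Osei→Lot C ($152); total welfare W = $732.
Osei receives Lot C at value $152, so the others get W − 152 = $580.
Without Osei: best allocation of the remaining 4 bidders over all 5 lots is Okafor→Lot B ($180), Huang→Lot C ($125), Lindqvist→Lot A ($137), Costa→Lot G ($163), total $605.
VCG payment = (others' best without Osei) − (others' welfare with Osei) = 605 − 580 = $25.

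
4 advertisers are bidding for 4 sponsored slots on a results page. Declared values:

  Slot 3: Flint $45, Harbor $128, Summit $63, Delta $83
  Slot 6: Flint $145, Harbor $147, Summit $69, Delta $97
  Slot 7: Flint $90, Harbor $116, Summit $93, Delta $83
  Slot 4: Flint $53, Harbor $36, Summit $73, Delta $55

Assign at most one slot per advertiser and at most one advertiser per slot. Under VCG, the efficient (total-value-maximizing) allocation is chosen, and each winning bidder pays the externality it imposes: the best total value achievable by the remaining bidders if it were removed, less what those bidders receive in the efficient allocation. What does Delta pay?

Delta pays $20.

Efficient allocation: Flint→Slot 6 ($145), Harbor→Slot 3 ($128), Summit→Slot 4 ($73), Delta→Slot 7 ($83); total welfare W = $429.
Delta receives Slot 7 at value $83, so the others get W − 83 = $346.
Without Delta: best allocation of the remaining 3 bidders over all 4 slots is Flint→Slot 6 ($145), Harbor→Slot 3 ($128), Summit→Slot 7 ($93), total $366.
VCG payment = (others' best without Delta) − (others' welfare with Delta) = 366 − 346 = $20.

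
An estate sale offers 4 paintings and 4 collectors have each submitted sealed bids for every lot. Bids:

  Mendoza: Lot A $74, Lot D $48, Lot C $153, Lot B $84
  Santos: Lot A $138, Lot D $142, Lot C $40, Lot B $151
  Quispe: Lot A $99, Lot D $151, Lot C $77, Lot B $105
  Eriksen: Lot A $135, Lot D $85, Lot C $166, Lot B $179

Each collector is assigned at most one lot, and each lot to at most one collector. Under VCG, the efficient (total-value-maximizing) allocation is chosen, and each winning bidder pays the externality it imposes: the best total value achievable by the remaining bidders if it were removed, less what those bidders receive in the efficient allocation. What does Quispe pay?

Quispe pays $4.

Efficient allocation: Mendoza→Lot C ($153), Santos→Lot A ($138), Quispe→Lot D ($151), Eriksen→Lot B ($179); total welfare W = $621.
Quispe receives Lot D at value $151, so the others get W − 151 = $470.
Without Quispe: best allocation of the remaining 3 bidders over all 4 lots is Mendoza→Lot C ($153), Santos→Lot D ($142), Eriksen→Lot B ($179), total $474.
VCG payment = (others' best without Quispe) − (others' welfare with Quispe) = 474 − 470 = $4.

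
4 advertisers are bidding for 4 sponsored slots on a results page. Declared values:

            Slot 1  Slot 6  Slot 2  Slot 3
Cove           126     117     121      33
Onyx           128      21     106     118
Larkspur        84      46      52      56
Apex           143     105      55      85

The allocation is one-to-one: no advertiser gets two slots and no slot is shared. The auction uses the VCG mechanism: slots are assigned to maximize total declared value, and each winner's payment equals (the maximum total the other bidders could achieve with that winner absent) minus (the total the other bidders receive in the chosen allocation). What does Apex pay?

Efficient allocation: Cove→Slot 6 ($117), Onyx→Slot 3 ($118), Larkspur→Slot 2 ($52), Apex→Slot 1 ($143); total welfare W = $430.
Apex receives Slot 1 at value $143, so the others get W − 143 = $287.
Without Apex: best allocation of the remaining 3 bidders over all 4 slots is Cove→Slot 2 ($121), Onyx→Slot 3 ($118), Larkspur→Slot 1 ($84), total $323.
VCG payment = (others' best without Apex) − (others' welfare with Apex) = 323 − 287 = $36.

Apex pays $36.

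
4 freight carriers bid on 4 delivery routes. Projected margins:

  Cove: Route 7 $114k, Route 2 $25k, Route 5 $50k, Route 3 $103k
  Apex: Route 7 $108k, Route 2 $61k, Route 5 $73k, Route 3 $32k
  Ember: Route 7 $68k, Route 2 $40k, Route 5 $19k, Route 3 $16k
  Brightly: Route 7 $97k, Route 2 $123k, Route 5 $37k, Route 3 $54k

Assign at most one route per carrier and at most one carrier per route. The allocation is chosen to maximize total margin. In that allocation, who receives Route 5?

Optimal: Cove→Route 3 ($103k), Apex→Route 5 ($73k), Ember→Route 7 ($68k), Brightly→Route 2 ($123k) — total 103+73+68+123 = $367k.
Row-greedy (each carrier in turn takes its best remaining route) gives $281k, worse by 86.
Every other assignment is strictly worse.
Apex's own top route is Route 7 ($108k), but forcing Apex→Route 7 and reassigning the rest optimally gives only $353k — worse by 14.

Apex receives Route 5.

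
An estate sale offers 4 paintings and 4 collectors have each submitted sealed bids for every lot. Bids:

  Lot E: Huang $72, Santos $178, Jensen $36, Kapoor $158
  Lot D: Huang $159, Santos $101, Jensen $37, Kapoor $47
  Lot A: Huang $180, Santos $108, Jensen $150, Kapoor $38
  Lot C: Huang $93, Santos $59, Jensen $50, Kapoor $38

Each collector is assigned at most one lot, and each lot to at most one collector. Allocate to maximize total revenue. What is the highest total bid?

Maximum total: $526

This is the linear assignment problem.
Optimal: Huang→Lot D ($159), Santos→Lot C ($59), Jensen→Lot A ($150), Kapoor→Lot E ($158) — total 159+59+150+158 = $526.
Column-greedy (each lot in turn goes to its best remaining collector) gives $525, worse by 1.
Next-best assignment: Huang→Lot D, Santos→Lot E, Jensen→Lot A, Kapoor→Lot C = $525.
Checked against all permutations: $526 is optimal.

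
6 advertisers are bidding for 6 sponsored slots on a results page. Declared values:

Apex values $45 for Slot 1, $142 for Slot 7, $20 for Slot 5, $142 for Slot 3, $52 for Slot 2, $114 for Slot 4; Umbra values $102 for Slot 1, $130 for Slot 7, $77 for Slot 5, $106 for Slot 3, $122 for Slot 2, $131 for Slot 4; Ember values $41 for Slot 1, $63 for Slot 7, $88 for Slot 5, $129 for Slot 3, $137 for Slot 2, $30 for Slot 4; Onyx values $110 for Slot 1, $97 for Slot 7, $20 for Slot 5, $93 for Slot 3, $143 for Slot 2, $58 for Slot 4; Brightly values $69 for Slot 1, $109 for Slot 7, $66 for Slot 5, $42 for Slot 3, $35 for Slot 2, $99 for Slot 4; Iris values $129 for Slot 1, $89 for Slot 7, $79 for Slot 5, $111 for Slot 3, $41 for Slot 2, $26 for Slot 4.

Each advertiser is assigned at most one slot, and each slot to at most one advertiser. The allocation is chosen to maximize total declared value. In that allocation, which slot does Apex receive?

This is a one-to-one assignment (maximum-weight bipartite matching).
Optimal: Apex→Slot 3 ($142), Umbra→Slot 4 ($131), Ember→Slot 5 ($88), Onyx→Slot 2 ($143), Brightly→Slot 7 ($109), Iris→Slot 1 ($129) — total 142+131+88+143+109+129 = $742.
Max-entry greedy (repeatedly take the single best remaining cell) gives $740, worse by 2.
Swapping Umbra↔Iris (Umbra→Slot 1 $102, Iris→Slot 4 $26) loses 132.
Every other assignment is strictly worse.
Apex's own top slot is Slot 7 ($142), but forcing Apex→Slot 7 and reassigning the rest optimally gives only $740 — worse by 2.

Apex receives Slot 3.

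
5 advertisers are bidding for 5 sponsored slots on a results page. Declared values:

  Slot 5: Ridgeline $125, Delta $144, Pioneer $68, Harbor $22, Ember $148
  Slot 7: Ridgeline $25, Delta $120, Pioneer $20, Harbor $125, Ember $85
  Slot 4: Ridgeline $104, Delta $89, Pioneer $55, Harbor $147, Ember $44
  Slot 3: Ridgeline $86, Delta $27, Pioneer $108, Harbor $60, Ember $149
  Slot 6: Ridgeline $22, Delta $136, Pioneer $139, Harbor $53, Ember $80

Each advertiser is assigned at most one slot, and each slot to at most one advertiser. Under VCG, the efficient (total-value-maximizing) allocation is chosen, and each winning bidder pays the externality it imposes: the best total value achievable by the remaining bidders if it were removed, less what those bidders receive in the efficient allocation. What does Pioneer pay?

Pioneer pays $16.

Efficient allocation: Ridgeline→Slot 5 ($125), Delta→Slot 7 ($120), Pioneer→Slot 6 ($139), Harbor→Slot 4 ($147), Ember→Slot 3 ($149); total welfare W = $680.
Pioneer receives Slot 6 at value $139, so the others get W − 139 = $541.
Without Pioneer: best allocation of the remaining 4 bidders over all 5 slots is Ridgeline→Slot 5 ($125), Delta→Slot 6 ($136), Harbor→Slot 4 ($147), Ember→Slot 3 ($149), total $557.
VCG payment = (others' best without Pioneer) − (others' welfare with Pioneer) = 557 − 541 = $16.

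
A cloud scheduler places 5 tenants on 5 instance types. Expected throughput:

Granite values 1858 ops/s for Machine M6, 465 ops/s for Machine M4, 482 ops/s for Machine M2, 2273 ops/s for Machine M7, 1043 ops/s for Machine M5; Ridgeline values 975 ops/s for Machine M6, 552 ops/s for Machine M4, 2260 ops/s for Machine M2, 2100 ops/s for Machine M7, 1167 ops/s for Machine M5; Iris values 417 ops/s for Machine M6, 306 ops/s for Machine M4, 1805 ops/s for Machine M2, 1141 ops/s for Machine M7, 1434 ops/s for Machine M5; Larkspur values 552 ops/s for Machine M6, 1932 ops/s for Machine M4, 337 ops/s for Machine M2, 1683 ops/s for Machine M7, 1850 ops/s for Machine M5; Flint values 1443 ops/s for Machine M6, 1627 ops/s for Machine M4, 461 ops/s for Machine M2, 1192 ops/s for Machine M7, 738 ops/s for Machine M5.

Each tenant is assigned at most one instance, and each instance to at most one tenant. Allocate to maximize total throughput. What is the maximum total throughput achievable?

Max total: 9342 ops/s

Optimal: Granite→Machine M7 (2273 ops/s), Ridgeline→Machine M2 (2260 ops/s), Iris→Machine M5 (1434 ops/s), Larkspur→Machine M4 (1932 ops/s), Flint→Machine M6 (1443 ops/s) — total 2273+2260+1434+1932+1443 = 9342 ops/s.
Column-greedy (each instance in turn goes to its best remaining tenant) gives 8676 ops/s, worse by 666.
Next-best assignment: Granite→Machine M6, Ridgeline→Machine M7, Iris→Machine M2, Larkspur→Machine M5, Flint→Machine M4 = 9240 ops/s.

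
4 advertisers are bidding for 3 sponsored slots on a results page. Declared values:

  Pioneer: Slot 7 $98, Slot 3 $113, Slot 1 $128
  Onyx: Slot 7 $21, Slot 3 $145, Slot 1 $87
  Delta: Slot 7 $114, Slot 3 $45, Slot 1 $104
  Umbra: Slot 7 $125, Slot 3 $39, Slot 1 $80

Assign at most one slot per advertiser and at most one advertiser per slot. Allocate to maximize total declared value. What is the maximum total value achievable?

Maximum total: $398

Optimal: Umbra→Slot 7 ($125), Onyx→Slot 3 ($145), Pioneer→Slot 1 ($128) — total 125+145+128 = $398.
Row-greedy (each advertiser in turn takes its best remaining slot) gives $387, worse by 11.
Checked against all permutations: $398 is optimal.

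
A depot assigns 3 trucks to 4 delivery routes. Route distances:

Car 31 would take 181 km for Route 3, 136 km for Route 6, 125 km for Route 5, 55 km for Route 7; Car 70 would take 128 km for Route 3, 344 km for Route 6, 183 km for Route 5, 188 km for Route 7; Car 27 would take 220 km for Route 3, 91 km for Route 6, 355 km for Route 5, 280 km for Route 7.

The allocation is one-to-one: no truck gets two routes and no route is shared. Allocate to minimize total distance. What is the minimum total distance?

Min total: 274 km

This is a one-to-one assignment (minimum-cost bipartite matching).
Optimal: Car 31→Route 7 (55 km), Car 70→Route 3 (128 km), Car 27→Route 6 (91 km) — total 55+128+91 = 274 km.
Column-greedy (each route in turn goes to its cheapest remaining truck) gives 344 km, worse by 70.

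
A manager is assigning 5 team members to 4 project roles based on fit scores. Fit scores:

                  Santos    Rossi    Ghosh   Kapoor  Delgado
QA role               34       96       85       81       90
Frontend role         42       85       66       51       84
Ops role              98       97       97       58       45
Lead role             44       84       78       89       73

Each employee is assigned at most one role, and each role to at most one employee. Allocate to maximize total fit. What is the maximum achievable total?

Maximum total: 367 pts

Optimal: Rossi→QA role (96 pts), Delgado→Frontend role (84 pts), Santos→Ops role (98 pts), Kapoor→Lead role (89 pts) — total 96+84+98+89 = 367 pts.
Row-greedy (each employee in turn takes its best remaining role) gives 323 pts, worse by 44.
Swapping Delgado↔Santos (Delgado→Ops role 45 pts, Santos→Frontend role 42 pts) loses 95.
Checked against all permutations: 367 pts is optimal.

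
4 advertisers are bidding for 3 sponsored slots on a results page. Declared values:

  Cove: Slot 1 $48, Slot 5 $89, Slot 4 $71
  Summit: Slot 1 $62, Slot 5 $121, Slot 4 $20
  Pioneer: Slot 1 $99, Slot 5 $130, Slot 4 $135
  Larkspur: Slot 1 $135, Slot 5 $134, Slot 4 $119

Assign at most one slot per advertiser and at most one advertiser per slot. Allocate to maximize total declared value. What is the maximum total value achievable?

Max total: $391

Treat this as an assignment problem: match each advertiser to one slot.
Optimal: Larkspur→Slot 1 ($135), Summit→Slot 5 ($121), Pioneer→Slot 4 ($135) — total 135+121+135 = $391.
Swapping Larkspur↔Summit (Larkspur→Slot 5 $134, Summit→Slot 1 $62) loses 60.
No other one-to-one assignment exceeds $391.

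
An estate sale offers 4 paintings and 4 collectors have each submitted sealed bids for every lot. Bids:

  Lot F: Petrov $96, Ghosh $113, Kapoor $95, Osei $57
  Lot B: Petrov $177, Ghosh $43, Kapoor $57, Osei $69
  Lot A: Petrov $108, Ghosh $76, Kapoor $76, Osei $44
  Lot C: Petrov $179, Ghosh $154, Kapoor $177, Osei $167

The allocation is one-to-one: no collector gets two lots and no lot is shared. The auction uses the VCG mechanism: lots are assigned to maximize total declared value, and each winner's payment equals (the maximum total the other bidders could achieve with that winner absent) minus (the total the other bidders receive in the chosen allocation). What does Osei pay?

Osei pays $101.

Efficient allocation: Petrov→Lot B ($177), Ghosh→Lot F ($113), Kapoor→Lot A ($76), Osei→Lot C ($167); total welfare W = $533.
Osei receives Lot C at value $167, so the others get W − 167 = $366.
Without Osei: best allocation of the remaining 3 bidders over all 4 lots is Petrov→Lot B ($177), Ghosh→Lot F ($113), Kapoor→Lot C ($177), total $467.
VCG payment = (others' best without Osei) − (others' welfare with Osei) = 467 − 366 = $101.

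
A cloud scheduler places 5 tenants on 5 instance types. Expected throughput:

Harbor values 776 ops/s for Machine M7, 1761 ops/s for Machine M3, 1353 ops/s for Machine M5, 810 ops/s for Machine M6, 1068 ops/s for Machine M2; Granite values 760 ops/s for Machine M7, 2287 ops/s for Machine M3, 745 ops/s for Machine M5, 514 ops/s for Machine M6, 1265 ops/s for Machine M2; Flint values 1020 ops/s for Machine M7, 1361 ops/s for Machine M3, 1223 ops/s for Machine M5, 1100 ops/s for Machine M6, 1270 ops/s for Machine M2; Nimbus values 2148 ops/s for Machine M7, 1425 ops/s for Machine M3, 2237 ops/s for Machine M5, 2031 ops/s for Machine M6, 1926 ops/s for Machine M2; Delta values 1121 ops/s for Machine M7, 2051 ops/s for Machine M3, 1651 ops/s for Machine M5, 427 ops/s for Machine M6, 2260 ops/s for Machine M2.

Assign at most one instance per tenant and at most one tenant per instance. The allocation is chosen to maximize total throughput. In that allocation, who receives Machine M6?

Treat this as an assignment problem: match each tenant to one instance.
Optimal: Harbor→Machine M5 (1353 ops/s), Granite→Machine M3 (2287 ops/s), Flint→Machine M6 (1100 ops/s), Nimbus→Machine M7 (2148 ops/s), Delta→Machine M2 (2260 ops/s) — total 1353+2287+1100+2148+2260 = 9148 ops/s.
Row-greedy (each tenant in turn takes its best remaining instance) gives 6824 ops/s, worse by 2324.
Next-best assignment: Harbor→Machine M5, Granite→Machine M3, Flint→Machine M7, Nimbus→Machine M6, Delta→Machine M2 = 8951 ops/s.
Every other assignment is strictly worse.
Flint's own top instance is Machine M3 (1361 ops/s), but forcing Flint→Machine M3 and reassigning the rest optimally gives only 7765 ops/s — worse by 1383.

Flint receives Machine M6.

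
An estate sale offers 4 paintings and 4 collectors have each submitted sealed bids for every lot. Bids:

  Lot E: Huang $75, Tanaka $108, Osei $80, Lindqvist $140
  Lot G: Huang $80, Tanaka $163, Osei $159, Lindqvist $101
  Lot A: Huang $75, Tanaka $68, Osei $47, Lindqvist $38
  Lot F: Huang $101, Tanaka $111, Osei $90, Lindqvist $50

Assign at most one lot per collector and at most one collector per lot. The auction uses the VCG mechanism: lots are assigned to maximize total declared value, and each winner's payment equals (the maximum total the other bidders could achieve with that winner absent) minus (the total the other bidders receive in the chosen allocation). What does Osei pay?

Osei pays $78.

Efficient allocation: Huang→Lot A ($75), Tanaka→Lot F ($111), Osei→Lot G ($159), Lindqvist→Lot E ($140); total welfare W = $485.
Osei receives Lot G at value $159, so the others get W − 159 = $326.
Without Osei: best allocation of the remaining 3 bidders over all 4 lots is Huang→Lot F ($101), Tanaka→Lot G ($163), Lindqvist→Lot E ($140), total $404.
VCG payment = (others' best without Osei) − (others' welfare with Osei) = 404 − 326 = $78.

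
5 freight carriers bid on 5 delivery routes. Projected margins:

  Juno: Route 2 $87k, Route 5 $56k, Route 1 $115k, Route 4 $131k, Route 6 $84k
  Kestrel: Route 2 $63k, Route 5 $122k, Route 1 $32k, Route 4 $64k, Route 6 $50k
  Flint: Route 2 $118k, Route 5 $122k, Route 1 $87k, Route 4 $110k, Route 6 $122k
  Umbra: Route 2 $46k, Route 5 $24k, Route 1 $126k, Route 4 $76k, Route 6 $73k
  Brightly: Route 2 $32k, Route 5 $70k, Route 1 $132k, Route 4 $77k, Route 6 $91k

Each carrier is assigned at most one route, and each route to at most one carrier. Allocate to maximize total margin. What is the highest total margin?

This is the linear assignment problem.
Optimal: Juno→Route 4 ($131k), Kestrel→Route 5 ($122k), Flint→Route 2 ($118k), Umbra→Route 1 ($126k), Brightly→Route 6 ($91k) — total 131+122+118+126+91 = $588k.
Column-greedy (each route in turn goes to its best remaining carrier) gives $576k, worse by 12.
No other one-to-one assignment exceeds $588k.

Max total: $588k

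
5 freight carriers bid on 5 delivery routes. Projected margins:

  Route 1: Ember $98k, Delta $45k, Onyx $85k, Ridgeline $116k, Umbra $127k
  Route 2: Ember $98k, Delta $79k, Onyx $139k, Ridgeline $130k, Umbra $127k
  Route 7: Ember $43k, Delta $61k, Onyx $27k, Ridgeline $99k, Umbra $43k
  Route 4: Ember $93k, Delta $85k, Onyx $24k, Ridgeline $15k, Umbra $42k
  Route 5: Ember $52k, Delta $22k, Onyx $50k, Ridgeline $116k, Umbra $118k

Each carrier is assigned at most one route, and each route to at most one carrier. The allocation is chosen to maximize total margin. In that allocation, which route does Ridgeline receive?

Ridgeline receives Route 7.

Optimal: Ember→Route 1 ($98k), Delta→Route 4 ($85k), Onyx→Route 2 ($139k), Ridgeline→Route 7 ($99k), Umbra→Route 5 ($118k) — total 98+85+139+99+118 = $539k.
Column-greedy (each route in turn goes to its best remaining carrier) gives $480k, worse by 59.
Checked against all permutations: $539k is optimal.
Ridgeline's own top route is Route 2 ($130k), but forcing Ridgeline→Route 2 and reassigning the rest optimally gives only $487k — worse by 52.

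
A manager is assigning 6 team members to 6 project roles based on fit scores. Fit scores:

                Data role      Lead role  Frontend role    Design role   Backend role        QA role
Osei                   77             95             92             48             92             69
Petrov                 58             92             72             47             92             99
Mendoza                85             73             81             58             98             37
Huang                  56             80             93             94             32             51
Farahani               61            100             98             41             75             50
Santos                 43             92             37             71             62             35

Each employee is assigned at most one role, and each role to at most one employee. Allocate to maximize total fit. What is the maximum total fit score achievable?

This is a one-to-one assignment (maximum-weight bipartite matching).
Optimal: Osei→Backend role (92 pts), Petrov→QA role (99 pts), Mendoza→Data role (85 pts), Huang→Design role (94 pts), Farahani→Frontend role (98 pts), Santos→Lead role (92 pts) — total 92+99+85+94+98+92 = 560 pts.
Max-entry greedy (repeatedly take the single best remaining cell) gives 526 pts, worse by 34.
Swapping Huang↔Farahani (Huang→Frontend role 93 pts, Farahani→Design role 41 pts) loses 58.
Every other assignment is strictly worse.

Maximum total: 560 pts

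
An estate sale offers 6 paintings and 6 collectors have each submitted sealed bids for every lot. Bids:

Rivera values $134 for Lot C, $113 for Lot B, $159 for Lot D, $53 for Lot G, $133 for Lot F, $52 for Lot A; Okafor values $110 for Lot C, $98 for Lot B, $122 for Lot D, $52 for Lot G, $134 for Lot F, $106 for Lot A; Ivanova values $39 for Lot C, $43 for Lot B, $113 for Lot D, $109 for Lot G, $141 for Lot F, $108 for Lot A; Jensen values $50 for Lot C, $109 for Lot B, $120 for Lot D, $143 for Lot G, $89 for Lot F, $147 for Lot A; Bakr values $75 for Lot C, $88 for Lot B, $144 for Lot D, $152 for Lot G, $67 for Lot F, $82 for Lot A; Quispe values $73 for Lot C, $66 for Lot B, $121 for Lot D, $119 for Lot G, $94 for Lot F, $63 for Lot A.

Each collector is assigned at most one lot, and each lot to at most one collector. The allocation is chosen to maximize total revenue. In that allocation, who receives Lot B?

Okafor receives Lot B.

Optimal: Rivera→Lot C ($134), Okafor→Lot B ($98), Ivanova→Lot F ($141), Jensen→Lot A ($147), Bakr→Lot G ($152), Quispe→Lot D ($121) — total 134+98+141+147+152+121 = $793.
Max-entry greedy (repeatedly take the single best remaining cell) gives $775, worse by 18.
Swapping Bakr↔Quispe (Bakr→Lot D $144, Quispe→Lot G $119) loses 10.
Okafor's own top lot is Lot F ($134), but forcing Okafor→Lot F and reassigning the rest optimally gives only $758 — worse by 35.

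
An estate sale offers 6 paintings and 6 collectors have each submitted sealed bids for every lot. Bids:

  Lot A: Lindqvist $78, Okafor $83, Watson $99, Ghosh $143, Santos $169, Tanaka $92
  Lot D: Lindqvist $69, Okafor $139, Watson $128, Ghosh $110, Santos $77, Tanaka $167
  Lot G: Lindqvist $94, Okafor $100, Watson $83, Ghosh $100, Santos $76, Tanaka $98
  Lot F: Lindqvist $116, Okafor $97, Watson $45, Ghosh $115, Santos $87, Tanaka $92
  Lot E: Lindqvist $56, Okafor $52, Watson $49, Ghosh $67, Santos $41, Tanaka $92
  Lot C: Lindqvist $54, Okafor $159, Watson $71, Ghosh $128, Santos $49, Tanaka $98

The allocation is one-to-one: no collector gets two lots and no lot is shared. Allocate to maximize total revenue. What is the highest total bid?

Max total: $764

Optimal: Lindqvist→Lot F ($116), Okafor→Lot C ($159), Watson→Lot D ($128), Ghosh→Lot G ($100), Santos→Lot A ($169), Tanaka→Lot E ($92) — total 116+159+128+100+169+92 = $764.
Row-greedy (each collector in turn takes its best remaining lot) gives $714, worse by 50.
Checked against all permutations: $764 is optimal.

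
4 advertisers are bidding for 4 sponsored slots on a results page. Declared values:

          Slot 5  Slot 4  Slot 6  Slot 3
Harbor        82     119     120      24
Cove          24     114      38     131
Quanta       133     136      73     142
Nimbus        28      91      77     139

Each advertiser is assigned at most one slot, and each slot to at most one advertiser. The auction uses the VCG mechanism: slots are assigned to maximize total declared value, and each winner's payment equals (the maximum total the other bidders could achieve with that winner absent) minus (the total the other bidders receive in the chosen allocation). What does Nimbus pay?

Nimbus pays $20.

Efficient allocation: Harbor→Slot 6 ($120), Cove→Slot 4 ($114), Quanta→Slot 5 ($133), Nimbus→Slot 3 ($139); total welfare W = $506.
Nimbus receives Slot 3 at value $139, so the others get W − 139 = $367.
Without Nimbus: best allocation of the remaining 3 bidders over all 4 slots is Harbor→Slot 6 ($120), Cove→Slot 3 ($131), Quanta→Slot 4 ($136), total $387.
VCG payment = (others' best without Nimbus) − (others' welfare with Nimbus) = 387 − 367 = $20.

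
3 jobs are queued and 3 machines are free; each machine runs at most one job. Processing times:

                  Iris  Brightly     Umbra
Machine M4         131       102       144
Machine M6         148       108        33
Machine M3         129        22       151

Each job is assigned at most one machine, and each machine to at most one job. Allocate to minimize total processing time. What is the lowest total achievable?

Optimal: Iris→Machine M4 (131 min), Brightly→Machine M3 (22 min), Umbra→Machine M6 (33 min) — total 131+22+33 = 186 min.
Column-greedy (each machine in turn goes to its cheapest remaining job) gives 264 min, worse by 78.
Swapping Iris↔Brightly (Iris→Machine M3 129 min, Brightly→Machine M4 102 min) adds 78.

Min total: 186 min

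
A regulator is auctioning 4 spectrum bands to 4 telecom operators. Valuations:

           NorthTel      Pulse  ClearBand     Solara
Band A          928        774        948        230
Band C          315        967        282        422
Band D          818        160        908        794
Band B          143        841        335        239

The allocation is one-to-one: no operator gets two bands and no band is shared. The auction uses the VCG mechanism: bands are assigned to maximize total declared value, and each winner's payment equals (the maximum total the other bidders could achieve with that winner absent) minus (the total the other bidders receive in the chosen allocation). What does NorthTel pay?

NorthTel pays $538M.

Efficient allocation: NorthTel→Band A ($928M), Pulse→Band B ($841M), ClearBand→Band D ($908M), Solara→Band C ($422M); total welfare W = $3099M.
NorthTel receives Band A at value $928M, so the others get W − 928 = $2171M.
Without NorthTel: best allocation of the remaining 3 bidders over all 4 bands is Pulse→Band C ($967M), ClearBand→Band A ($948M), Solara→Band D ($794M), total $2709M.
VCG payment = (others' best without NorthTel) − (others' welfare with NorthTel) = 2709 − 2171 = $538M.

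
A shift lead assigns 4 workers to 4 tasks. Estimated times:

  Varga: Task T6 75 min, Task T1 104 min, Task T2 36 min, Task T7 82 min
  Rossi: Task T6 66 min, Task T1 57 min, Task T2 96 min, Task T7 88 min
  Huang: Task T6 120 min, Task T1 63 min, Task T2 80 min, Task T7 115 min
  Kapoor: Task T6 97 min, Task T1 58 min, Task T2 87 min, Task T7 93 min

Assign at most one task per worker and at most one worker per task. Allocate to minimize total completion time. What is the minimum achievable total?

Min total: 258 min

Optimal: Varga→Task T2 (36 min), Rossi→Task T6 (66 min), Huang→Task T1 (63 min), Kapoor→Task T7 (93 min) — total 36+66+63+93 = 258 min.
Row-greedy (each worker in turn takes its cheapest remaining task) gives 305 min, worse by 47.
Every other assignment is strictly worse.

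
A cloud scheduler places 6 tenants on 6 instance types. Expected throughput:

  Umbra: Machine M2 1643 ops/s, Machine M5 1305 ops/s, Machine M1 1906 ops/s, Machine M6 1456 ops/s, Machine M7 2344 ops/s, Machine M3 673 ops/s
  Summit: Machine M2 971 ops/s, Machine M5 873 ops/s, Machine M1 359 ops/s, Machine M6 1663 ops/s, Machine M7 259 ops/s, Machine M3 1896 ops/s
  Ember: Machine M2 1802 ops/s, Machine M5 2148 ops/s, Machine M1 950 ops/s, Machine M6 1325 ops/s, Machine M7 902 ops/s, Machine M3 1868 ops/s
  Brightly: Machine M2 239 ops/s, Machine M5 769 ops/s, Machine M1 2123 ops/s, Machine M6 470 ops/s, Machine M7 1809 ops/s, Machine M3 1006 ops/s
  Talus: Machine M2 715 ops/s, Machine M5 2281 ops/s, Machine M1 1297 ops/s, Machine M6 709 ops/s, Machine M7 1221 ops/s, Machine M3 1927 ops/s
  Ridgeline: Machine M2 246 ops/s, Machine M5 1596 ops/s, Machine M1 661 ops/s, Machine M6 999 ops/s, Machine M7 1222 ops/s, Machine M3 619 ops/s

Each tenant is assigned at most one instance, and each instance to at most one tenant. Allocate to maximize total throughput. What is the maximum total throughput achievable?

Optimal: Umbra→Machine M7 (2344 ops/s), Summit→Machine M6 (1663 ops/s), Ember→Machine M2 (1802 ops/s), Brightly→Machine M1 (2123 ops/s), Talus→Machine M3 (1927 ops/s), Ridgeline→Machine M5 (1596 ops/s) — total 2344+1663+1802+2123+1927+1596 = 11455 ops/s.
Column-greedy (each instance in turn goes to its best remaining tenant) gives 10832 ops/s, worse by 623.
Swapping Summit↔Ember (Summit→Machine M2 971 ops/s, Ember→Machine M6 1325 ops/s) loses 1169.

Maximum total: 11455 ops/s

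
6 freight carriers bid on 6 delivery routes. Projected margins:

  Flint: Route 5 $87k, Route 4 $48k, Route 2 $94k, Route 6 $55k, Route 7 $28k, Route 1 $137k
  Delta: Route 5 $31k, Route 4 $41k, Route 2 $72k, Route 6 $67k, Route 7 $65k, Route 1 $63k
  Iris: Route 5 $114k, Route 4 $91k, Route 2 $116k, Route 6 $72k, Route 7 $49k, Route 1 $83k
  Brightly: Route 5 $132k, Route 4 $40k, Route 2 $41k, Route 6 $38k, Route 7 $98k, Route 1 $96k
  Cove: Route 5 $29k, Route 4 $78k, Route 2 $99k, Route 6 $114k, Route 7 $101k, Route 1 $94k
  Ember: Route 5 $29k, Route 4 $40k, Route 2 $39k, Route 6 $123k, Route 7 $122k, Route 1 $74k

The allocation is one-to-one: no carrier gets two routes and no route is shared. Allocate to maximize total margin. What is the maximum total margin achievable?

Maximum total: $668k

Optimal: Flint→Route 1 ($137k), Delta→Route 2 ($72k), Iris→Route 4 ($91k), Brightly→Route 5 ($132k), Cove→Route 6 ($114k), Ember→Route 7 ($122k) — total 137+72+91+132+114+122 = $668k.
Row-greedy (each carrier in turn takes its best remaining route) gives $575k, worse by 93.
Swapping Flint↔Iris (Flint→Route 4 $48k, Iris→Route 1 $83k) loses 97.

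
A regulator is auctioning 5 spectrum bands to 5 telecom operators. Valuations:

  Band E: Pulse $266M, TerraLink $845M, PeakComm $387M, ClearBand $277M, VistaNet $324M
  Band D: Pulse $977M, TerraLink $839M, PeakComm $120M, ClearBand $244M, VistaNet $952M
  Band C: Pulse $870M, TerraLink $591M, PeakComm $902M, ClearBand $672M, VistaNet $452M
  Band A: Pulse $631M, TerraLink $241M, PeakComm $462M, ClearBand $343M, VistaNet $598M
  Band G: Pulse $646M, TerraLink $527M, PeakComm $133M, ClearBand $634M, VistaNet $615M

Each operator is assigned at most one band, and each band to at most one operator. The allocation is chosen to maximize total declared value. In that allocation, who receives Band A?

Optimal: Pulse→Band A ($631M), TerraLink→Band E ($845M), PeakComm→Band C ($902M), ClearBand→Band G ($634M), VistaNet→Band D ($952M) — total 631+845+902+634+952 = $3964M.
Row-greedy (each operator in turn takes its best remaining band) gives $3956M, worse by 8.
Swapping PeakComm↔ClearBand (PeakComm→Band G $133M, ClearBand→Band C $672M) loses 731.
No other one-to-one assignment exceeds $3964M.
Pulse's own top band is Band D ($977M), but forcing Pulse→Band D and reassigning the rest optimally gives only $3956M — worse by 8.

Pulse receives Band A.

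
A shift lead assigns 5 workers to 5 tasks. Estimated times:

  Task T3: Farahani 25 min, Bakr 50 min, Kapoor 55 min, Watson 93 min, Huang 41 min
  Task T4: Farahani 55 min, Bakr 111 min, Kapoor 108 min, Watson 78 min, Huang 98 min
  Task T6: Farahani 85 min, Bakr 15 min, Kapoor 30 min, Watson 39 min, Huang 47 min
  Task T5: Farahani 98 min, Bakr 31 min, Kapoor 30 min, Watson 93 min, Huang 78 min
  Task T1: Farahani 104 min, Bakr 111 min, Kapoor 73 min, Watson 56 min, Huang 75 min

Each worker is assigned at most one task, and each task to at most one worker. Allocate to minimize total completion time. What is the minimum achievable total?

This is the linear assignment problem.
Optimal: Farahani→Task T4 (55 min), Bakr→Task T6 (15 min), Kapoor→Task T5 (30 min), Watson→Task T1 (56 min), Huang→Task T3 (41 min) — total 55+15+30+56+41 = 197 min.
Column-greedy (each task in turn goes to its cheapest remaining worker) gives 223 min, worse by 26.

Minimum total: 197 min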